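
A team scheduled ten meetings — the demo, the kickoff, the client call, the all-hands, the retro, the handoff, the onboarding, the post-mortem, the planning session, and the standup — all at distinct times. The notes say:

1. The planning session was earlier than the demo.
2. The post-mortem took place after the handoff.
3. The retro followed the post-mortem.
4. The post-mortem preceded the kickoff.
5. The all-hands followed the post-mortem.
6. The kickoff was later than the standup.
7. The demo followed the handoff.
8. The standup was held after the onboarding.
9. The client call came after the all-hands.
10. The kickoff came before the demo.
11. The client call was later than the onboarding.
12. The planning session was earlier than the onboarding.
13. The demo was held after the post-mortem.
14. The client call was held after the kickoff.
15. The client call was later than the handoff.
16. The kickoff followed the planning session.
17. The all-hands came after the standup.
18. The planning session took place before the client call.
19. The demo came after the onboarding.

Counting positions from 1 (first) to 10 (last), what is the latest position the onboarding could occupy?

5

The onboarding must come before the all-hands, the client call, the demo, the kickoff, and the standup — 5 meetings forced after it.
Everything else can be placed before the onboarding in some valid order, so the onboarding can sit as late as position 10 − 5 = 5.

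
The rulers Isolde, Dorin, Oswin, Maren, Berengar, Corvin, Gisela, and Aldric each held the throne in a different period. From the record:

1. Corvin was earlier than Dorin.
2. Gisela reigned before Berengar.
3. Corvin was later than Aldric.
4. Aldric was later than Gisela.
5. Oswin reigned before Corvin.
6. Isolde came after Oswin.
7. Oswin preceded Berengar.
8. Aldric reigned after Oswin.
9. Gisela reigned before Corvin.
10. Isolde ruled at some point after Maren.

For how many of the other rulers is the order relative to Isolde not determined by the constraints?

5

Forced before Isolde: Maren and Oswin.
That leaves Aldric, Berengar, Corvin, Dorin, and Gisela with no forced order relative to Isolde — 5.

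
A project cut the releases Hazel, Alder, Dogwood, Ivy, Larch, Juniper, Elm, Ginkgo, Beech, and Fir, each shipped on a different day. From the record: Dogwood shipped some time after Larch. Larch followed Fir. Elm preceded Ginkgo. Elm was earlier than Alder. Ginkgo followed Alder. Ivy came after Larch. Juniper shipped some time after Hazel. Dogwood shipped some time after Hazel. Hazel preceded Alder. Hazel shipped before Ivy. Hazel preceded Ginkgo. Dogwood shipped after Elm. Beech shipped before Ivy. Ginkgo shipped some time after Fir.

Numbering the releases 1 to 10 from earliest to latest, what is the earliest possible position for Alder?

Elm and Hazel must both come before Alder — 2 forced predecessors.
Nothing else is forced ahead of Alder, so its earliest slot is position 2 + 1 = 3.

3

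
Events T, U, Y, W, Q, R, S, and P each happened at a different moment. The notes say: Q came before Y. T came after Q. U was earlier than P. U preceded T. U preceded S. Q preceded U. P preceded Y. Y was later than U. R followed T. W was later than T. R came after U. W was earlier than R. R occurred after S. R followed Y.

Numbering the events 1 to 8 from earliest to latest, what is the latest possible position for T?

T must come before R and W — 2 events forced after it.
Everything else can be placed before T in some valid order, so T can sit as late as position 8 − 2 = 6.

6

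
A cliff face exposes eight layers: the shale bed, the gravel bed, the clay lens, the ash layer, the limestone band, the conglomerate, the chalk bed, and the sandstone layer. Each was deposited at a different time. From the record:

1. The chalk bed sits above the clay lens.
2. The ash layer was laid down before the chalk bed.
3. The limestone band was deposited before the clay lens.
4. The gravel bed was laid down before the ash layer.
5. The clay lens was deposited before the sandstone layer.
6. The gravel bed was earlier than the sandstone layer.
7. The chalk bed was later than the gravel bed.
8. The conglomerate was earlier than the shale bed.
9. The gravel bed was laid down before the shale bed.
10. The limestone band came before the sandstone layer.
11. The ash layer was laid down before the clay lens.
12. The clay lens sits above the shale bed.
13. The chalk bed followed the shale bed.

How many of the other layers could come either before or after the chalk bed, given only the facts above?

Forced before the chalk bed: the ash layer, the clay lens, the conglomerate, the gravel bed, the limestone band, and the shale bed.
That leaves the sandstone layer with no forced order relative to the chalk bed — 1.

1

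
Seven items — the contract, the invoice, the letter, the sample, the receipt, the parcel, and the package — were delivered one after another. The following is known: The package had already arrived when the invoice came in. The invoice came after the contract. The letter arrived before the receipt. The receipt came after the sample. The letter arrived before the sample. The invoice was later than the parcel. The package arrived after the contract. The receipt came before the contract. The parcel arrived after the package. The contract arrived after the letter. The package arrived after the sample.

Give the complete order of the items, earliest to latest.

the letter, the sample, the receipt, the contract, the package, the parcel, the invoice

The constraints fix every adjacent pair, so only one ordering works:
the letter → the sample → the receipt → the contract → the package → the parcel → the invoice.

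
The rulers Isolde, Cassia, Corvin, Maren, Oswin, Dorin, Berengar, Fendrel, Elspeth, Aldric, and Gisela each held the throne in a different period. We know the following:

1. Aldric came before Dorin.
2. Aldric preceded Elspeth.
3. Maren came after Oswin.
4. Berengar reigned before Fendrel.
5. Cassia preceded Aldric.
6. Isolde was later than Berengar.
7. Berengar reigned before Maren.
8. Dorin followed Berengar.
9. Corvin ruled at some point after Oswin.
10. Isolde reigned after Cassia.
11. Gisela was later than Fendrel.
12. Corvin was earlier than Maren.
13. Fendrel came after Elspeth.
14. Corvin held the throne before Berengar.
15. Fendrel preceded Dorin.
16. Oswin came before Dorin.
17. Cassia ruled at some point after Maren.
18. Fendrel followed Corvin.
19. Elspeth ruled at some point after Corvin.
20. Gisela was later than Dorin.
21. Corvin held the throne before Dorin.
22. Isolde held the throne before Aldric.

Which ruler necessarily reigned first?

Oswin

Oswin has a chain of constraints placing them before every other ruler, so Oswin must be first.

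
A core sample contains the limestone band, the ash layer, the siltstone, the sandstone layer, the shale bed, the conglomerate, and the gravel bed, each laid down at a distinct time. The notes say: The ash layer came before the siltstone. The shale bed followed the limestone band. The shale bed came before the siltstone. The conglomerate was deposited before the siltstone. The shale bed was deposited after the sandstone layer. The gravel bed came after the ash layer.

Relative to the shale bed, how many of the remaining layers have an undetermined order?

3

Forced before the shale bed: the limestone band and the sandstone layer; forced after the shale bed: the siltstone.
That leaves the ash layer, the conglomerate, and the gravel bed with no forced order relative to the shale bed — 3.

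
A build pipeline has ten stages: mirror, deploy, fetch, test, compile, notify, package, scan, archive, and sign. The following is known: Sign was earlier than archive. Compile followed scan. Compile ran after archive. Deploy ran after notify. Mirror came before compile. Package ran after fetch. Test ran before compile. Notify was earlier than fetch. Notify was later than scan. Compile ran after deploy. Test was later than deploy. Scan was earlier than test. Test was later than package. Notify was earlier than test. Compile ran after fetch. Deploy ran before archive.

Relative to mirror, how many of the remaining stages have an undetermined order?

8

Forced after mirror: compile.
That leaves archive, deploy, fetch, notify, package, scan, sign, and test with no forced order relative to mirror — 8.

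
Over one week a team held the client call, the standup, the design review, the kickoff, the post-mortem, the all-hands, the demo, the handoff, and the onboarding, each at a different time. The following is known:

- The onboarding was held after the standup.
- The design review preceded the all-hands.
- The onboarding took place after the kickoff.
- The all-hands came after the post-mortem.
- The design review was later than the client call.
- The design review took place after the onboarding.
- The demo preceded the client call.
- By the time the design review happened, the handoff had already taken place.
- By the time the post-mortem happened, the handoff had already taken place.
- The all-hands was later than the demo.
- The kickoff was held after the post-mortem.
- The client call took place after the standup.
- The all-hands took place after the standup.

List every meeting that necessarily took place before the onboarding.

Directly stated before the onboarding: the kickoff and the standup.
The handoff reaches the onboarding via the handoff → the post-mortem → the kickoff → the onboarding.
The post-mortem reaches the onboarding via the post-mortem → the kickoff → the onboarding.

the handoff, the kickoff, the post-mortem, the standup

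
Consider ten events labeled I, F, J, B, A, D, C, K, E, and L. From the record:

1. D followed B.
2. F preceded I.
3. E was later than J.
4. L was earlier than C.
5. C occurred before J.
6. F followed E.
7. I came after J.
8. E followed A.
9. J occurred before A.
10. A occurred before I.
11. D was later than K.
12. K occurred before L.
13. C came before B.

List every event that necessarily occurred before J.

C, K, L

Directly stated before J: C.
K reaches J via K → L → C → J.
L reaches J via L → C → J.
No chain forces D (or any of the others) ahead of J.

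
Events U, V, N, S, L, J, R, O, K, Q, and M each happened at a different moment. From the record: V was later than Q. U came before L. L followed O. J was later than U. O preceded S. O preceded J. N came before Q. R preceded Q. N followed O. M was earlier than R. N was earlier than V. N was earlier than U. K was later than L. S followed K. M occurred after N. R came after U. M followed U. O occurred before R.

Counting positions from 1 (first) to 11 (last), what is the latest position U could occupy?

3

U must come before J, K, L, M, Q, R, S, and V — 8 events forced after it.
Everything else can be placed before U in some valid order, so U can sit as late as position 11 − 8 = 3.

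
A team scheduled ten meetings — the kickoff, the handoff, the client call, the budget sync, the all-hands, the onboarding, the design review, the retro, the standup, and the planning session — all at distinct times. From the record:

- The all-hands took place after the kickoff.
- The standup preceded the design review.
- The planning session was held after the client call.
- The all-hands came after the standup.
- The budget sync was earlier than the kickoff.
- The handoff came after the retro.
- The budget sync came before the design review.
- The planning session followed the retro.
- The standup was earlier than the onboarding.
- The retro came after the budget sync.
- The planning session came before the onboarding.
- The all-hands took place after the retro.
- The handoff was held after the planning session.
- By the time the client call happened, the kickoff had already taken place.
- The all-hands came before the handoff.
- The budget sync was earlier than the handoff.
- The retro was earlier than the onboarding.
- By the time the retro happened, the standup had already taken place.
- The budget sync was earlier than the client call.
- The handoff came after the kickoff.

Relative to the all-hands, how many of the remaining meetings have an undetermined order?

4

Forced before the all-hands: the budget sync, the kickoff, the retro, and the standup; forced after the all-hands: the handoff.
That leaves the client call, the design review, the onboarding, and the planning session with no forced order relative to the all-hands — 4.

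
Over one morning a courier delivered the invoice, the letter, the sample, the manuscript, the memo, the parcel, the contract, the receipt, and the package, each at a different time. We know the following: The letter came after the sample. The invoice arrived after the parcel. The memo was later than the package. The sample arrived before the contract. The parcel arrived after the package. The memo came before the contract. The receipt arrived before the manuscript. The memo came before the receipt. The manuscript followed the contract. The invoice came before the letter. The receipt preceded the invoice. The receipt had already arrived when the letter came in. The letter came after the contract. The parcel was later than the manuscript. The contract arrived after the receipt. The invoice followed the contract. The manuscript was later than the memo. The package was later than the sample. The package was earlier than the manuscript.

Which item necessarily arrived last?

Every other item has a chain of constraints placing it before the letter, so the letter is last.

the letter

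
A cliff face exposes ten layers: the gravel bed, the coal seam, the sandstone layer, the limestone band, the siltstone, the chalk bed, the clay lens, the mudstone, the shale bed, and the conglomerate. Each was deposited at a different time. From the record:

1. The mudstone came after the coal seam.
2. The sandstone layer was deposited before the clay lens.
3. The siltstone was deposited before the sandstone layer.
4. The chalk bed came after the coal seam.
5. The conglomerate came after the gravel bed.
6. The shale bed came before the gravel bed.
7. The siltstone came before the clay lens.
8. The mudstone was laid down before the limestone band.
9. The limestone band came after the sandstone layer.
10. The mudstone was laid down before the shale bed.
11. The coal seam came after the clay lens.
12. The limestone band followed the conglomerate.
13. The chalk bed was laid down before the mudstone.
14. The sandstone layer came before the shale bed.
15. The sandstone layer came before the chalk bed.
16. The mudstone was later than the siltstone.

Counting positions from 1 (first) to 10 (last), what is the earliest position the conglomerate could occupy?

The chalk bed, the clay lens, the coal seam, the gravel bed, the mudstone, the sandstone layer, the shale bed, and the siltstone must all come before the conglomerate — 8 forced predecessors.
Nothing else is forced ahead of the conglomerate, so its earliest slot is position 8 + 1 = 9.

9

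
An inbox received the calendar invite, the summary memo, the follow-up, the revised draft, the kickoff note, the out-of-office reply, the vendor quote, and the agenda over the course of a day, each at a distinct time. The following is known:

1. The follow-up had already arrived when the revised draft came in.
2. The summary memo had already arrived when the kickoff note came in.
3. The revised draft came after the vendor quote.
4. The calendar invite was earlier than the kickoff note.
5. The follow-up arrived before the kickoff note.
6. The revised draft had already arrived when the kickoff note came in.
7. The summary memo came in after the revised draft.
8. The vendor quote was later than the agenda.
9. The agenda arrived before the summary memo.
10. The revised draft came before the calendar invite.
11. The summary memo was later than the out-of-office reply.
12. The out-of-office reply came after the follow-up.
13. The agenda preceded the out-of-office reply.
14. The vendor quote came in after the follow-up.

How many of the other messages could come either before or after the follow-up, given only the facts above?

1

Forced after the follow-up: the calendar invite, the kickoff note, the out-of-office reply, the revised draft, the summary memo, and the vendor quote.
That leaves the agenda with no forced order relative to the follow-up — 1.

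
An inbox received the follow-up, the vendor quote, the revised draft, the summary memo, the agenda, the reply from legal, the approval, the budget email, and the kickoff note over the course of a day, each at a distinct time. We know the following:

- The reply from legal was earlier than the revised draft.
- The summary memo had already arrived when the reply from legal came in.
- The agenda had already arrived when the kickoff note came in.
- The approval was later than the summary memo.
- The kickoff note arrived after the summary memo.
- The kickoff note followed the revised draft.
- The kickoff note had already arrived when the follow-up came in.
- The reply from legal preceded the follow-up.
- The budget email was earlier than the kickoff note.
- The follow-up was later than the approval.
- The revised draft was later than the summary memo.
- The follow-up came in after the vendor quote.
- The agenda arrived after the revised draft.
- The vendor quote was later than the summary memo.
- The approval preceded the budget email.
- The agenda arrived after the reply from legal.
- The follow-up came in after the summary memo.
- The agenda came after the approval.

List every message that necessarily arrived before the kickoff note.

the agenda, the approval, the budget email, the reply from legal, the revised draft, the summary memo

Directly stated before the kickoff note: the agenda, the budget email, the revised draft, and the summary memo.
The approval reaches the kickoff note via the approval → the agenda → the kickoff note.
The reply from legal reaches the kickoff note via the reply from legal → the revised draft → the kickoff note.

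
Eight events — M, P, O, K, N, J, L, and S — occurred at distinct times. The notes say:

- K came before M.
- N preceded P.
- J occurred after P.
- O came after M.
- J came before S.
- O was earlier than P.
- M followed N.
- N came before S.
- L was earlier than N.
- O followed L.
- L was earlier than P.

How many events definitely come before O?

Directly stated before O: L and M.
K reaches O via K → M → O.
N reaches O via N → M → O.
That's K, L, M, and N — 4 in all.

4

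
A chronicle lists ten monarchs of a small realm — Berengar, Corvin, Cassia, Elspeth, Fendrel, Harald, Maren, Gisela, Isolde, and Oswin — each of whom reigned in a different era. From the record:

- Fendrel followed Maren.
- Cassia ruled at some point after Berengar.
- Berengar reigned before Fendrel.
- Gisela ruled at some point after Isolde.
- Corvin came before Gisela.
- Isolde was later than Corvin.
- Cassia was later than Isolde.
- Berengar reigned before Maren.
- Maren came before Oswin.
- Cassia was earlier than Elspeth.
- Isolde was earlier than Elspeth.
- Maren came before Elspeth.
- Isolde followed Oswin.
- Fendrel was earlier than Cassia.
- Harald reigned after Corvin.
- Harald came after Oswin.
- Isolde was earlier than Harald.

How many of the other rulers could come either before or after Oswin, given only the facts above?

2

Forced before Oswin: Berengar and Maren; forced after Oswin: Cassia, Elspeth, Gisela, Harald, and Isolde.
That leaves Corvin and Fendrel with no forced order relative to Oswin — 2.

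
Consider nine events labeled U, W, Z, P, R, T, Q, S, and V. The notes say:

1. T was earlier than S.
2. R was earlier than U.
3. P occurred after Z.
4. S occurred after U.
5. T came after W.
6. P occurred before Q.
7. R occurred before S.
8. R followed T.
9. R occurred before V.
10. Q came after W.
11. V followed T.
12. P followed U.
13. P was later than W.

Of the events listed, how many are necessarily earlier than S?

Directly stated before S: R, T, and U.
W reaches S via W → T → S.
That's R, T, U, and W — 4 in all.

4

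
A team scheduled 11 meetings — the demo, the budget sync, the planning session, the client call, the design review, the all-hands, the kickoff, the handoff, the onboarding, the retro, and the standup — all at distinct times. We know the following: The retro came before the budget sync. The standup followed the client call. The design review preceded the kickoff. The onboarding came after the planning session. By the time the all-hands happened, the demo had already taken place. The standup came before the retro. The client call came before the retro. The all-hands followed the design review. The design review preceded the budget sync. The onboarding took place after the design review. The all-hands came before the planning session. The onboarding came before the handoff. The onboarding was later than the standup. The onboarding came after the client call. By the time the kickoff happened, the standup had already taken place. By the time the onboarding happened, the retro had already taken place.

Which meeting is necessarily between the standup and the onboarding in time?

the retro

Tracing the constraints gives the standup → the retro → the onboarding, so the retro sits after the standup and before the onboarding.
No other meeting is forced both after the standup and before the onboarding.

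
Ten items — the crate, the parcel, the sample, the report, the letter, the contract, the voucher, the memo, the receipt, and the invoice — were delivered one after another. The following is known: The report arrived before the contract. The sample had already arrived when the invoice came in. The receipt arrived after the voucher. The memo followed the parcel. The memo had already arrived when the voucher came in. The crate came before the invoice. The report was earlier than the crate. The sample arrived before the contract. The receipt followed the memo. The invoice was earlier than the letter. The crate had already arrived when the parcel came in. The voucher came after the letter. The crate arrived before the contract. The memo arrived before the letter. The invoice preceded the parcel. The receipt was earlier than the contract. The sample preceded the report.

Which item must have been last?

Every other item has a chain of constraints placing it before the contract, so the contract is last.

the contract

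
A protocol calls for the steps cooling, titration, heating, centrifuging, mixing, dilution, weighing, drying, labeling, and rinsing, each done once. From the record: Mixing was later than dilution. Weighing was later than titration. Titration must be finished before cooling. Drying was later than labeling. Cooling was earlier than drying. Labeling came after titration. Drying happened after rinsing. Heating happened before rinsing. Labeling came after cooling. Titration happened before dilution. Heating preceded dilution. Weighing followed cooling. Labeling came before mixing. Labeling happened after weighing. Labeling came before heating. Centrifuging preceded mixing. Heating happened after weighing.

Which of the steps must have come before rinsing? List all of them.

cooling, heating, labeling, titration, weighing

Directly stated before rinsing: heating.
Cooling reaches rinsing via cooling → weighing → heating → rinsing.
Labeling reaches rinsing via labeling → heating → rinsing.
Titration reaches rinsing via titration → labeling → heating → rinsing.
Likewise weighing reaches rinsing by chaining the stated constraints.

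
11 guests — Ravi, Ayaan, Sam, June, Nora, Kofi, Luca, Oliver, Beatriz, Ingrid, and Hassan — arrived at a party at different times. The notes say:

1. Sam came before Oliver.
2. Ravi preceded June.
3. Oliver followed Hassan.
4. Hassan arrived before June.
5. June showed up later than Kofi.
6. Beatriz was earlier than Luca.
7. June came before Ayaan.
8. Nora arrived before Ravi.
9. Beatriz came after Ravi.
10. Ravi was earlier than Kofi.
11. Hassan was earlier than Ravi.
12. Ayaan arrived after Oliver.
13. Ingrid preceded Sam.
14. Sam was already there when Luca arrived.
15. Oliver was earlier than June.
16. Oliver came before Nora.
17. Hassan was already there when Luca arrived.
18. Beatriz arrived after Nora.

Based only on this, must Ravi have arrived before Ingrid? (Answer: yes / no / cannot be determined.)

Tracing the constraints gives Ingrid → Sam → Oliver → Nora → Ravi, so Ingrid must come before Ravi.
That means Ravi cannot be before Ingrid.

no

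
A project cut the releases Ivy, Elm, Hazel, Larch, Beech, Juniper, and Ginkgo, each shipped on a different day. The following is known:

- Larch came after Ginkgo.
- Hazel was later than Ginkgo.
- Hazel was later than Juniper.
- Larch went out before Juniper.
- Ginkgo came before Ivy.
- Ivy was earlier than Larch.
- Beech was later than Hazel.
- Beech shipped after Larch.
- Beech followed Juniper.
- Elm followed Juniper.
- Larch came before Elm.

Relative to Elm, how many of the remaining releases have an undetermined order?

2

Forced before Elm: Ginkgo, Ivy, Juniper, and Larch.
That leaves Beech and Hazel with no forced order relative to Elm — 2.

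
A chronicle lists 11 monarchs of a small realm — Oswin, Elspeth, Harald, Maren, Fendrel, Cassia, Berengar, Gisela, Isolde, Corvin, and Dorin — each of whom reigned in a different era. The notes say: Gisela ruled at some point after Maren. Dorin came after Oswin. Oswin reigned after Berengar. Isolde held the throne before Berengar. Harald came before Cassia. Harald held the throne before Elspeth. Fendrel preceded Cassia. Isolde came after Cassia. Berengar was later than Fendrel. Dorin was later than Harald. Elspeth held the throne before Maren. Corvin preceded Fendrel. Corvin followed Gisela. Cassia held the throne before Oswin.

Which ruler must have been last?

Dorin

Every other ruler has a chain of constraints placing them before Dorin, so Dorin is last.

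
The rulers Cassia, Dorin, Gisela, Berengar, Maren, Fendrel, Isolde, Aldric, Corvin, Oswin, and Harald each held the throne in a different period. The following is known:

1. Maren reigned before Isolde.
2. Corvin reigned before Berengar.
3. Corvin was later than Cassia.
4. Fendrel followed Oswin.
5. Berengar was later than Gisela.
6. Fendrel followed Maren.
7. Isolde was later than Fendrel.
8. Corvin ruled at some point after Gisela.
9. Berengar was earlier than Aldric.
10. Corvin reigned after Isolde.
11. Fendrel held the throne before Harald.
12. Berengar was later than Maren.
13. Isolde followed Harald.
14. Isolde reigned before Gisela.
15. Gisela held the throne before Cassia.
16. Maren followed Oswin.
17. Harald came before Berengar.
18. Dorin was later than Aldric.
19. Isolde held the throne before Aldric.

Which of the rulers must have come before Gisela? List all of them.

Directly stated before Gisela: Isolde.
Fendrel reaches Gisela via Fendrel → Isolde → Gisela.
Harald reaches Gisela via Harald → Isolde → Gisela.
Maren reaches Gisela via Maren → Isolde → Gisela.
Likewise Oswin reaches Gisela by chaining the stated constraints.

Fendrel, Harald, Isolde, Maren, Oswin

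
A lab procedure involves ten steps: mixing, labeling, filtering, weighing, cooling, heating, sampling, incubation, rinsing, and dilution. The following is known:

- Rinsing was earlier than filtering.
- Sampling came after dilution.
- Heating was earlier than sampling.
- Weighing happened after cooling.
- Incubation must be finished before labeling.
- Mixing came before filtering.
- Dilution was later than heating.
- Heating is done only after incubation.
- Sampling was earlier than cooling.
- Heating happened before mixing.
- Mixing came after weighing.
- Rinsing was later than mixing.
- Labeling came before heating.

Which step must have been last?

Every other step has a chain of constraints placing it before filtering, so filtering is last.

filtering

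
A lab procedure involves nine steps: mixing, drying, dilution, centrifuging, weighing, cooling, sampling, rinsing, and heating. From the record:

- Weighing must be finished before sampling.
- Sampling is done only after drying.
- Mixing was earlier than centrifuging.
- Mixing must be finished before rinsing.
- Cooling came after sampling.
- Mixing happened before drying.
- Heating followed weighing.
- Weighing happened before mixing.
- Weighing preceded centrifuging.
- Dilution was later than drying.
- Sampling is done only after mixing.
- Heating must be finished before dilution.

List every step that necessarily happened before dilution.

Directly stated before dilution: drying and heating.
Mixing reaches dilution via mixing → drying → dilution.
Weighing reaches dilution via weighing → heating → dilution.
No chain forces rinsing (or any of the others) ahead of dilution.

drying, heating, mixing, weighing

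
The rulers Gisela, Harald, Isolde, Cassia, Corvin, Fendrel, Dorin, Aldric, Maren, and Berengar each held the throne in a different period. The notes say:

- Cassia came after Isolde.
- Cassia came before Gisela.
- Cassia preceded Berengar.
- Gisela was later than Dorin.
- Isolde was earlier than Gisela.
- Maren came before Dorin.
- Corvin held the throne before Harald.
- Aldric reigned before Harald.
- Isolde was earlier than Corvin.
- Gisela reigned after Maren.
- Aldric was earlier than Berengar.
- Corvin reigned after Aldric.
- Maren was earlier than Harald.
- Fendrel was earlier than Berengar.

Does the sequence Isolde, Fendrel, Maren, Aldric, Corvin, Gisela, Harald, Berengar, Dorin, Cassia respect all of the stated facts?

no

The constraints require Dorin before Gisela, but in the proposed sequence Gisela appears ahead of Dorin. That one violation is enough.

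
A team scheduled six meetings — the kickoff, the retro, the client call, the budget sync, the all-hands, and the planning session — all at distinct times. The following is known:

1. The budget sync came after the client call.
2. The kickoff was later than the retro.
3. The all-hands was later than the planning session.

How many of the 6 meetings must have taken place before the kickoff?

1

Directly stated before the kickoff: the retro.
No chain forces the planning session (or any of the others) ahead of the kickoff.
That's the retro — 1 in all.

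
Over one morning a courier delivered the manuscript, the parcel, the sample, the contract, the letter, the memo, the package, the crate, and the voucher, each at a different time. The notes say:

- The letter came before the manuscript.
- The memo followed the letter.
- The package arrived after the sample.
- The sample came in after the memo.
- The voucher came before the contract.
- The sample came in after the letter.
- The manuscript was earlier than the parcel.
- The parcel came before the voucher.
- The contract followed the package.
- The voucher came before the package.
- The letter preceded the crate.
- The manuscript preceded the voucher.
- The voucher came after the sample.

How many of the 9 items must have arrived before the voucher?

Directly stated before the voucher: the manuscript, the parcel, and the sample.
The letter reaches the voucher via the letter → the sample → the voucher.
The memo reaches the voucher via the memo → the sample → the voucher.
That's the letter, the manuscript, the memo, the parcel, and the sample — 5 in all.

5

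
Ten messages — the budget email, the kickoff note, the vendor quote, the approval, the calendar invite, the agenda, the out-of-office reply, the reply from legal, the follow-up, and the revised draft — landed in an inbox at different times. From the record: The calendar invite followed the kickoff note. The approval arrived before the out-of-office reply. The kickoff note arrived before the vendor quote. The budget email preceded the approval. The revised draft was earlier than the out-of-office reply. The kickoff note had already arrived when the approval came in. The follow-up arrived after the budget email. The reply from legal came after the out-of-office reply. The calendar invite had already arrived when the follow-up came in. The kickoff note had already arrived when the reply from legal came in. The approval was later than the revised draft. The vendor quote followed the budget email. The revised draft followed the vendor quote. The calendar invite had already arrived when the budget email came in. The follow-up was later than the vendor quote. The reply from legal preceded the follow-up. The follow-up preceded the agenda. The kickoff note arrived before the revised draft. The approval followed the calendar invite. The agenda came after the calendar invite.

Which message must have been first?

the kickoff note

The kickoff note has a chain of constraints placing it before every other message, so the kickoff note must be first.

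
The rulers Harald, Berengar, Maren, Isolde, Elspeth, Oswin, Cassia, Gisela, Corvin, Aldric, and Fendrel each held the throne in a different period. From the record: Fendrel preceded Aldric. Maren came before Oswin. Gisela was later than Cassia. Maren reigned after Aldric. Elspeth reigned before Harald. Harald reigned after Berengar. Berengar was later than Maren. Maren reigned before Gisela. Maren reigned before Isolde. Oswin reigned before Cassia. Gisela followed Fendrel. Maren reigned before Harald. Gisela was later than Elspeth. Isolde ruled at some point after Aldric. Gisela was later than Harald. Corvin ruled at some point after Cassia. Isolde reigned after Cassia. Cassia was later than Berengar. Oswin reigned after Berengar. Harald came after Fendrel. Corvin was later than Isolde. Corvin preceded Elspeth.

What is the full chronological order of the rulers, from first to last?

Fendrel, Aldric, Maren, Berengar, Oswin, Cassia, Isolde, Corvin, Elspeth, Harald, Gisela

The constraints fix every adjacent pair, so only one ordering works:
Fendrel → Aldric → Maren → Berengar → Oswin → Cassia → Isolde → Corvin → Elspeth → Harald → Gisela.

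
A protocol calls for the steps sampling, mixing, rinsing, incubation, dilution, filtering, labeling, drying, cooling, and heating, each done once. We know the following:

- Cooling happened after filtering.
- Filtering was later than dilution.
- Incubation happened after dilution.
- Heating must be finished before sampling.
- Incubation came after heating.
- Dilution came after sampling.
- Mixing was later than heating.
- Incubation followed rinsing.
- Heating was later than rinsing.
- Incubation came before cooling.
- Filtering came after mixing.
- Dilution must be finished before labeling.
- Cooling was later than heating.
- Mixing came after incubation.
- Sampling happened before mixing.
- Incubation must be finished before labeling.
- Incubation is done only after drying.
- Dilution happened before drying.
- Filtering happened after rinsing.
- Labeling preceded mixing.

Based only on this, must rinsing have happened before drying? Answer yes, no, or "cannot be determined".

Chain the constraints: rinsing → heating → sampling → dilution → drying. Each link is directly stated, so rinsing comes before drying.

yes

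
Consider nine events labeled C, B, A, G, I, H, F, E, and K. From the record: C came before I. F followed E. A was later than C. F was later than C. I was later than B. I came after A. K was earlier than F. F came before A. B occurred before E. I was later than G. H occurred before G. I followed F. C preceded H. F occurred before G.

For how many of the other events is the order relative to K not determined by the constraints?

4

Forced after K: A, F, G, and I.
That leaves B, C, E, and H with no forced order relative to K — 4.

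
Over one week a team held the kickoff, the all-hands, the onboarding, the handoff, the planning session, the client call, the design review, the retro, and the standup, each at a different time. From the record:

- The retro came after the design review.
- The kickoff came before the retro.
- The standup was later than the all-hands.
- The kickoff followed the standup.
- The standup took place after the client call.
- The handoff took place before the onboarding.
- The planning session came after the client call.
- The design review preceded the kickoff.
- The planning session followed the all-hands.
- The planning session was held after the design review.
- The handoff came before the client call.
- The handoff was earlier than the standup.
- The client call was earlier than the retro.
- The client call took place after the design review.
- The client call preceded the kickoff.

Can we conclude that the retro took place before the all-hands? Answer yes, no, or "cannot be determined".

no

Tracing the constraints gives the all-hands → the standup → the kickoff → the retro, so the all-hands must come before the retro.
That means the retro cannot be before the all-hands.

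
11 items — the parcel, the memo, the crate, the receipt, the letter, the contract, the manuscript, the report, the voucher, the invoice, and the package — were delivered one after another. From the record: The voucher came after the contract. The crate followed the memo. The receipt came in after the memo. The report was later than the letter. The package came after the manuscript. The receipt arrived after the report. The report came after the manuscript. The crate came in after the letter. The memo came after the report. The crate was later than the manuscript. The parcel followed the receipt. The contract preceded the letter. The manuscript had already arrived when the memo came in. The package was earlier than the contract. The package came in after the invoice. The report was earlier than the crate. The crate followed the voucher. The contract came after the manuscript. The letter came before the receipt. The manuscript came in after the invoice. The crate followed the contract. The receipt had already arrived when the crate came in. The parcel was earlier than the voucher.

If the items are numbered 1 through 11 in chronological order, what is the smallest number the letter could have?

The contract, the invoice, the manuscript, and the package must all come before the letter — 4 forced predecessors.
Nothing else is forced ahead of the letter, so its earliest slot is position 4 + 1 = 5.

5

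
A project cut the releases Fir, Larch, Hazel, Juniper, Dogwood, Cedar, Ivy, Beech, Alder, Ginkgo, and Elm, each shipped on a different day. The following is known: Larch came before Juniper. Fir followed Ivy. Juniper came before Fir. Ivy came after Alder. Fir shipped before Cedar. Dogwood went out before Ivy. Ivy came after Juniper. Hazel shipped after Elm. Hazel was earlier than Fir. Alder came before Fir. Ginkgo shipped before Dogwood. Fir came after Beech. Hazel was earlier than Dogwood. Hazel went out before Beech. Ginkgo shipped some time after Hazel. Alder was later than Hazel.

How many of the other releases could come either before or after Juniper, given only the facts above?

Forced before Juniper: Larch; forced after Juniper: Cedar, Fir, and Ivy.
That leaves Alder, Beech, Dogwood, Elm, Ginkgo, and Hazel with no forced order relative to Juniper — 6.

6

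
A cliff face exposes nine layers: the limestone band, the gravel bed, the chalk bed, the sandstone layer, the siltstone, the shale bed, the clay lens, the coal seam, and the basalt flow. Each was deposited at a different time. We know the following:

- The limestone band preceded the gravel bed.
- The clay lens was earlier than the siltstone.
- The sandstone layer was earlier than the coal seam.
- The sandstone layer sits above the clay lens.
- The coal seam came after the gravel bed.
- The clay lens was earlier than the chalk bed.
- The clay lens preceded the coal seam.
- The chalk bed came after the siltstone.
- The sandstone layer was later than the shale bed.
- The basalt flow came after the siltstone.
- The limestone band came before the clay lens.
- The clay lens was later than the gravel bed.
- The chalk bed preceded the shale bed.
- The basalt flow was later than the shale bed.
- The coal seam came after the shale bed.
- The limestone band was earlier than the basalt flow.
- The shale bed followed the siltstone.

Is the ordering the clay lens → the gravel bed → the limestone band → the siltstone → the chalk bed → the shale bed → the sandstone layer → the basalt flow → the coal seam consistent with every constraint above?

The constraints require the gravel bed before the clay lens, but in the proposed sequence the clay lens appears ahead of the gravel bed. That one violation is enough.

no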